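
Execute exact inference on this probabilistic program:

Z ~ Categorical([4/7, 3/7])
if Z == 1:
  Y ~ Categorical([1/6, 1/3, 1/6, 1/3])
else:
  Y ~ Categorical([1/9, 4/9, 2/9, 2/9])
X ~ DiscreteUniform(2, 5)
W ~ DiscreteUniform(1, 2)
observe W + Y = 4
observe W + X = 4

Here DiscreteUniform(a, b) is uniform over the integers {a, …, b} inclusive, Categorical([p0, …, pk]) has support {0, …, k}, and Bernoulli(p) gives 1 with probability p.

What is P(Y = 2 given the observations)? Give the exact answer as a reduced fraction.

P(Y = 2 | obs) = 25/59

Enumerate traces; 4 have nonzero weight after conditioning:
  (Z=0, Y=2, X=2, W=2) weight 1/63
  (Z=0, Y=3, X=3, W=1) weight 1/63
  (Z=1, Y=2, X=2, W=2) weight 1/112
  (Z=1, Y=3, X=3, W=1) weight 1/56
Group by Y:
  weight(Y=2) = 25/1008
  weight(Y=3) = 17/504
Total weight = 25/1008 + 17/504 = 59/1008
P(Y=2 | obs) = 25/1008 / 59/1008 = 25/59
P(Y=3 | obs) = 17/504 / 59/1008 = 34/59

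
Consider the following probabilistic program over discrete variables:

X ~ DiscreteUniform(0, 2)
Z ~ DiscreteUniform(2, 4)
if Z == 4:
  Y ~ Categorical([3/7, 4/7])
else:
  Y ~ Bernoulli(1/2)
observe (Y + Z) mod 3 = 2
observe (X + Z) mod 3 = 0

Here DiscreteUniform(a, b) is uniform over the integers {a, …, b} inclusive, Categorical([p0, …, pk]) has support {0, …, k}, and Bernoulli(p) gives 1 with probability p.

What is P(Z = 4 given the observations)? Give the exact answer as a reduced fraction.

Enumerate traces; 2 have nonzero weight after conditioning:
  (X=1, Z=2, Y=0) weight 1/18
  (X=2, Z=4, Y=1) weight 4/63
Group by Z:
  weight(Z=2) = 1/18
  weight(Z=4) = 4/63
Total weight = 1/18 + 4/63 = 5/42
P(Z=2 | obs) = 1/18 / 5/42 = 7/15
P(Z=4 | obs) = 4/63 / 5/42 = 8/15

P(Z = 4 | obs) = 8/15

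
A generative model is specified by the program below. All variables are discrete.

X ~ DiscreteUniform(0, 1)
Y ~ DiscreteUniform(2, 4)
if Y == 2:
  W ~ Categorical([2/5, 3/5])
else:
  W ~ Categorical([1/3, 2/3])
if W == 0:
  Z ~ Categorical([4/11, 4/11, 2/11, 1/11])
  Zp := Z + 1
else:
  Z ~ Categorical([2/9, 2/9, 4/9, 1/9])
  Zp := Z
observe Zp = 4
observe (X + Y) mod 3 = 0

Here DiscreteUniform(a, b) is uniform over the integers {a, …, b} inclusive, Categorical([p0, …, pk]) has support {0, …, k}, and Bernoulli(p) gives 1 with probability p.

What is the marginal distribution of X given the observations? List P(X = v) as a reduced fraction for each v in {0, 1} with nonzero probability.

Enumerate traces; 2 have nonzero weight after conditioning:
  (X=0, Y=3, W=0, Z=3) weight 1/198
  (X=1, Y=2, W=0, Z=3) weight 1/165
Group by X:
  weight(X=0) = 1/198
  weight(X=1) = 1/165
Total weight = 1/198 + 1/165 = 1/90
P(X=0 | obs) = 1/198 / 1/90 = 5/11
P(X=1 | obs) = 1/165 / 1/90 = 6/11

P(X=0) = 5/11, P(X=1) = 6/11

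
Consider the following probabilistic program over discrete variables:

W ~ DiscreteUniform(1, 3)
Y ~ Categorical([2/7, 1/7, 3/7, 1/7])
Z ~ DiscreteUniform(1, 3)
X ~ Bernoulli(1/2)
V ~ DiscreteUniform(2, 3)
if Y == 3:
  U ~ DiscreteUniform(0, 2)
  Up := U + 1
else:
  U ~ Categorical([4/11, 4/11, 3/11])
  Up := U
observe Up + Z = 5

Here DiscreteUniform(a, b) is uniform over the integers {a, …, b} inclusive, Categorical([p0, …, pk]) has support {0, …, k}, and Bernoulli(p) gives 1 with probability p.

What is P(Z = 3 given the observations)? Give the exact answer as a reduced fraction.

Enumerate traces; 60 have nonzero weight after conditioning:
  (W=1, Y=0, Z=3, X=0, V=2, U=2) weight 1/462
  (W=1, Y=0, Z=3, X=0, V=3, U=2) weight 1/462
  (W=1, Y=0, Z=3, X=1, V=2, U=2) weight 1/462
  (W=1, Y=0, Z=3, X=1, V=3, U=2) weight 1/462
  (W=1, Y=1, Z=3, X=0, V=2, U=2) weight 1/924
  (W=1, Y=1, Z=3, X=0, V=3, U=2) weight 1/924
  (W=1, Y=1, Z=3, X=1, V=2, U=2) weight 1/924
  (W=1, Y=1, Z=3, X=1, V=3, U=2) weight 1/924
  (W=1, Y=3, Z=2, X=0, V=2, U=2) weight 1/756
  … 51 more
Group by Z:
  weight(Z=2) = 1/63
  weight(Z=3) = 65/693
Total weight = 1/63 + 65/693 = 76/693
P(Z=2 | obs) = 1/63 / 76/693 = 11/76
P(Z=3 | obs) = 65/693 / 76/693 = 65/76

P(Z = 3 | obs) = 65/76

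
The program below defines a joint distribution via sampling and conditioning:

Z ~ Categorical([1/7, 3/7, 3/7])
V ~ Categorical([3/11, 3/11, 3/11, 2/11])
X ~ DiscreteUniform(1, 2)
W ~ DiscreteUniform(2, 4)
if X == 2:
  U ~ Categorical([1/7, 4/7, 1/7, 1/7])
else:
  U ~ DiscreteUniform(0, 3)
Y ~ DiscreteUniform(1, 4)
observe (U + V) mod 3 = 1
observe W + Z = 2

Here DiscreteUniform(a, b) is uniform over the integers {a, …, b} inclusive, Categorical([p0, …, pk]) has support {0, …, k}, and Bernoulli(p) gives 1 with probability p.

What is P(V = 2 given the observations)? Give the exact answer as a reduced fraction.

P(V = 2 | obs) = 33/214

Enumerate traces; 40 have nonzero weight after conditioning:
  (Z=0, V=0, X=1, W=2, U=1, Y=1) weight 1/2464
  (Z=0, V=0, X=1, W=2, U=1, Y=2) weight 1/2464
  (Z=0, V=0, X=1, W=2, U=1, Y=3) weight 1/2464
  (Z=0, V=0, X=1, W=2, U=1, Y=4) weight 1/2464
  (Z=0, V=0, X=2, W=2, U=1, Y=1) weight 1/1078
  (Z=0, V=0, X=2, W=2, U=1, Y=2) weight 1/1078
  (Z=0, V=0, X=2, W=2, U=1, Y=3) weight 1/1078
  (Z=0, V=0, X=2, W=2, U=1, Y=4) weight 1/1078
  (Z=0, V=1, X=1, W=2, U=0, Y=1) weight 1/2464
  (Z=0, V=2, X=1, W=2, U=2, Y=1) weight 1/2464
  … 30 more
Group by V:
  weight(V=0) = 23/4312
  weight(V=1) = 1/196
  weight(V=2) = 1/392
  weight(V=3) = 23/6468
Total weight = 23/4312 + 1/196 + 1/392 + 23/6468 = 107/6468
P(V=0 | obs) = 23/4312 / 107/6468 = 69/214
P(V=1 | obs) = 1/196 / 107/6468 = 33/107
P(V=2 | obs) = 1/392 / 107/6468 = 33/214
P(V=3 | obs) = 23/6468 / 107/6468 = 23/107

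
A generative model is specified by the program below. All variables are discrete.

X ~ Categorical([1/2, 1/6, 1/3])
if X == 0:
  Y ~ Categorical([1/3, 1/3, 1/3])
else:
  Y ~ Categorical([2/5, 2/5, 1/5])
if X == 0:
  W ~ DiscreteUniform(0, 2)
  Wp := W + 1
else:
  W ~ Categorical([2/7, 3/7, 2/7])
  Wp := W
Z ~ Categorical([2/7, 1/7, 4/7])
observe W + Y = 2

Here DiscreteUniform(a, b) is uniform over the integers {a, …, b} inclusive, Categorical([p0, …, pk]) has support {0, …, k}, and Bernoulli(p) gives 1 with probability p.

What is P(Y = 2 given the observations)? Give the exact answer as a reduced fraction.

P(Y = 2 | obs) = 53/213

Enumerate traces; 27 have nonzero weight after conditioning:
  (X=0, Y=0, W=2, Z=0) weight 1/63
  (X=0, Y=0, W=2, Z=1) weight 1/126
  (X=0, Y=0, W=2, Z=2) weight 2/63
  (X=0, Y=1, W=1, Z=0) weight 1/63
  (X=0, Y=1, W=1, Z=1) weight 1/126
  (X=0, Y=1, W=1, Z=2) weight 2/63
  (X=0, Y=2, W=0, Z=0) weight 1/63
  (X=0, Y=2, W=0, Z=1) weight 1/126
  … 19 more
Group by Y:
  weight(Y=0) = 71/630
  weight(Y=1) = 89/630
  weight(Y=2) = 53/630
Total weight = 71/630 + 89/630 + 53/630 = 71/210
P(Y=0 | obs) = 71/630 / 71/210 = 1/3
P(Y=1 | obs) = 89/630 / 71/210 = 89/213
P(Y=2 | obs) = 53/630 / 71/210 = 53/213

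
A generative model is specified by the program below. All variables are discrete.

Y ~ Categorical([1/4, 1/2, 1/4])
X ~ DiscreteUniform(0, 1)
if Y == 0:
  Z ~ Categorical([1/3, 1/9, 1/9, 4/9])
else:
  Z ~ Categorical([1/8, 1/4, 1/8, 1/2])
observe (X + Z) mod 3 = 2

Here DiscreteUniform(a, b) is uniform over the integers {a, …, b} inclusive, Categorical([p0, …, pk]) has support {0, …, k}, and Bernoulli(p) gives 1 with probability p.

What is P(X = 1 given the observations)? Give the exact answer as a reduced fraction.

Enumerate traces; 6 have nonzero weight after conditioning:
  (Y=0, X=0, Z=2) weight 1/72
  (Y=0, X=1, Z=1) weight 1/72
  (Y=1, X=0, Z=2) weight 1/32
  (Y=1, X=1, Z=1) weight 1/16
  (Y=2, X=0, Z=2) weight 1/64
  (Y=2, X=1, Z=1) weight 1/32
Group by X:
  weight(X=0) = 35/576
  weight(X=1) = 31/288
Total weight = 35/576 + 31/288 = 97/576
P(X=0 | obs) = 35/576 / 97/576 = 35/97
P(X=1 | obs) = 31/288 / 97/576 = 62/97

P(X = 1 | obs) = 62/97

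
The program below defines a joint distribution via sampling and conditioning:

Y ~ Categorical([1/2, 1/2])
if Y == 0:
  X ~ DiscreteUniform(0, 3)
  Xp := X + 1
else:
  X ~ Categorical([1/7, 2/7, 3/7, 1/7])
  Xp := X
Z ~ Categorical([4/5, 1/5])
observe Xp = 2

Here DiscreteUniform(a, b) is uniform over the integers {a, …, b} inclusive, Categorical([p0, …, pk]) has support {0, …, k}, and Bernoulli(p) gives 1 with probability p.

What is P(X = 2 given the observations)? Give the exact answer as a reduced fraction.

Enumerate traces; 4 have nonzero weight after conditioning:
  (Y=0, X=1, Z=0) weight 1/10
  (Y=0, X=1, Z=1) weight 1/40
  (Y=1, X=2, Z=0) weight 6/35
  (Y=1, X=2, Z=1) weight 3/70
Group by X:
  weight(X=1) = 1/8
  weight(X=2) = 3/14
Total weight = 1/8 + 3/14 = 19/56
P(X=1 | obs) = 1/8 / 19/56 = 7/19
P(X=2 | obs) = 3/14 / 19/56 = 12/19

P(X = 2 | obs) = 12/19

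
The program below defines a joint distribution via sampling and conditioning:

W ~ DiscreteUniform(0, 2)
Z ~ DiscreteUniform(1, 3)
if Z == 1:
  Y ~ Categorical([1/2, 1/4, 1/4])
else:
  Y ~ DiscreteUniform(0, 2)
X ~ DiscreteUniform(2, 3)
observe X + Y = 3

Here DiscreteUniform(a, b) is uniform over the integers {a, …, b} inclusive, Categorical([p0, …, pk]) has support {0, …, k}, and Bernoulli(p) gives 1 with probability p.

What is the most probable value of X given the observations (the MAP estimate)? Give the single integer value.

argmax_v P(X = v | obs) = 3

Enumerate traces; 18 have nonzero weight after conditioning:
  (W=0, Z=1, Y=0, X=3) weight 1/36
  (W=0, Z=1, Y=1, X=2) weight 1/72
  (W=0, Z=2, Y=0, X=3) weight 1/54
  (W=0, Z=2, Y=1, X=2) weight 1/54
  (W=0, Z=3, Y=0, X=3) weight 1/54
  (W=0, Z=3, Y=1, X=2) weight 1/54
  (W=1, Z=1, Y=0, X=3) weight 1/36
  (W=1, Z=1, Y=1, X=2) weight 1/72
  … 10 more
Group by X:
  weight(X=2) = 11/72
  weight(X=3) = 7/36
Total weight = 11/72 + 7/36 = 25/72
P(X=2 | obs) = 11/72 / 25/72 = 11/25
P(X=3 | obs) = 7/36 / 25/72 = 14/25
argmax = 3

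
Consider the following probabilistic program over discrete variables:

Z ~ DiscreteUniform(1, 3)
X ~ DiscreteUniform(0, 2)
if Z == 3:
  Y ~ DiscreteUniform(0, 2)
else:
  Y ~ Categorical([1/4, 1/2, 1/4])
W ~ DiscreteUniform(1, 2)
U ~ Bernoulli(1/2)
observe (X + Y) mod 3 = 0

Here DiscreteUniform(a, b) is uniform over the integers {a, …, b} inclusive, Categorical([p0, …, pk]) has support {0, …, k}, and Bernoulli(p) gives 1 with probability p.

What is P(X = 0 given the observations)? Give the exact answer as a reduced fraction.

Enumerate traces; 36 have nonzero weight after conditioning:
  (Z=1, X=0, Y=0, W=1, U=0) weight 1/144
  (Z=1, X=0, Y=0, W=1, U=1) weight 1/144
  (Z=1, X=0, Y=0, W=2, U=0) weight 1/144
  (Z=1, X=0, Y=0, W=2, U=1) weight 1/144
  (Z=1, X=1, Y=2, W=1, U=0) weight 1/144
  (Z=1, X=1, Y=2, W=1, U=1) weight 1/144
  (Z=1, X=1, Y=2, W=2, U=0) weight 1/144
  (Z=1, X=1, Y=2, W=2, U=1) weight 1/144
  (Z=1, X=2, Y=1, W=1, U=0) weight 1/72
  … 27 more
Group by X:
  weight(X=0) = 5/54
  weight(X=1) = 5/54
  weight(X=2) = 4/27
Total weight = 5/54 + 5/54 + 4/27 = 1/3
P(X=0 | obs) = 5/54 / 1/3 = 5/18
P(X=1 | obs) = 5/54 / 1/3 = 5/18
P(X=2 | obs) = 4/27 / 1/3 = 4/9

P(X = 0 | obs) = 5/18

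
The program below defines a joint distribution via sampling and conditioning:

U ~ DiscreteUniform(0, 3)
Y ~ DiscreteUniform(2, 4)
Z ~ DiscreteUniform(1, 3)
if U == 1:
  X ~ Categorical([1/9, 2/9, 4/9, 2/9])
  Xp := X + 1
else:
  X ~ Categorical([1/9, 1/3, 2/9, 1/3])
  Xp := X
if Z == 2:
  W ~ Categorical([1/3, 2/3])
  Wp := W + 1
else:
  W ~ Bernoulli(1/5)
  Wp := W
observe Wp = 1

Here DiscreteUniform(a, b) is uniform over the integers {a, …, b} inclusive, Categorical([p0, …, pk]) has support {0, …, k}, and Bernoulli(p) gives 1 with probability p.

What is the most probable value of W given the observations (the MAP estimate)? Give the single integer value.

argmax_v P(W = v | obs) = 1

Enumerate traces; 144 have nonzero weight after conditioning:
  (U=0, Y=2, Z=1, X=0, W=1) weight 1/1620
  (U=0, Y=2, Z=1, X=1, W=1) weight 1/540
  (U=0, Y=2, Z=1, X=2, W=1) weight 1/810
  (U=0, Y=2, Z=1, X=3, W=1) weight 1/540
  (U=0, Y=2, Z=2, X=0, W=0) weight 1/972
  (U=0, Y=2, Z=2, X=1, W=0) weight 1/324
  (U=0, Y=2, Z=2, X=2, W=0) weight 1/486
  (U=0, Y=2, Z=2, X=3, W=0) weight 1/324
  … 136 more
Group by W:
  weight(W=0) = 1/9
  weight(W=1) = 2/15
Total weight = 1/9 + 2/15 = 11/45
P(W=0 | obs) = 1/9 / 11/45 = 5/11
P(W=1 | obs) = 2/15 / 11/45 = 6/11
argmax = 1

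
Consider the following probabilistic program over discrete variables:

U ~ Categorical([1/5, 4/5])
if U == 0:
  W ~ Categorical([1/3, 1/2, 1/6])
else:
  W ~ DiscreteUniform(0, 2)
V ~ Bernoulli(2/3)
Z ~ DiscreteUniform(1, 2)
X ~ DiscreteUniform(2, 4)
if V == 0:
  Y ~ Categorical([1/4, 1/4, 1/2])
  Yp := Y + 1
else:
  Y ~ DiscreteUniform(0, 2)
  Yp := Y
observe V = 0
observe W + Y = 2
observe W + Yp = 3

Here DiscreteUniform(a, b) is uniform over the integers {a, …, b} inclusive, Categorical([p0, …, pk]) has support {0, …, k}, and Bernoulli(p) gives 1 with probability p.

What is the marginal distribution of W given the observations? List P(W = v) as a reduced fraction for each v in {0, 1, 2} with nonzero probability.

P(W=0) = 1/2, P(W=1) = 11/40, P(W=2) = 9/40

Enumerate traces; 36 have nonzero weight after conditioning:
  (U=0, W=0, V=0, Z=1, X=2, Y=2) weight 1/540
  (U=0, W=0, V=0, Z=1, X=3, Y=2) weight 1/540
  (U=0, W=0, V=0, Z=1, X=4, Y=2) weight 1/540
  (U=0, W=0, V=0, Z=2, X=2, Y=2) weight 1/540
  (U=0, W=0, V=0, Z=2, X=3, Y=2) weight 1/540
  (U=0, W=0, V=0, Z=2, X=4, Y=2) weight 1/540
  (U=0, W=1, V=0, Z=1, X=2, Y=1) weight 1/720
  (U=0, W=1, V=0, Z=1, X=3, Y=1) weight 1/720
  (U=0, W=2, V=0, Z=1, X=2, Y=0) weight 1/2160
  … 27 more
Group by W:
  weight(W=0) = 1/18
  weight(W=1) = 11/360
  weight(W=2) = 1/40
Total weight = 1/18 + 11/360 + 1/40 = 1/9
P(W=0 | obs) = 1/18 / 1/9 = 1/2
P(W=1 | obs) = 11/360 / 1/9 = 11/40
P(W=2 | obs) = 1/40 / 1/9 = 9/40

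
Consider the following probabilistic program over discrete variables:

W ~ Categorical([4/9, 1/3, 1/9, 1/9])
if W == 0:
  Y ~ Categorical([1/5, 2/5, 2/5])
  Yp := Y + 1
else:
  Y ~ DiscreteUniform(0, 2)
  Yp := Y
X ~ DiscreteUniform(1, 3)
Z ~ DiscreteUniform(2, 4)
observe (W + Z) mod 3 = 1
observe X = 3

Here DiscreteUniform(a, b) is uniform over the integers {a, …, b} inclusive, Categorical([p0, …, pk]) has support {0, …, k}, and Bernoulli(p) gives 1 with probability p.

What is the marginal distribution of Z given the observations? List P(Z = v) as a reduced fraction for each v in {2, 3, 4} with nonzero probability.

Enumerate traces; 12 have nonzero weight after conditioning:
  (W=0, Y=0, X=3, Z=4) weight 4/405
  (W=0, Y=1, X=3, Z=4) weight 8/405
  (W=0, Y=2, X=3, Z=4) weight 8/405
  (W=1, Y=0, X=3, Z=3) weight 1/81
  (W=1, Y=1, X=3, Z=3) weight 1/81
  (W=1, Y=2, X=3, Z=3) weight 1/81
  (W=2, Y=0, X=3, Z=2) weight 1/243
  (W=2, Y=1, X=3, Z=2) weight 1/243
  … 4 more
Group by Z:
  weight(Z=2) = 1/81
  weight(Z=3) = 1/27
  weight(Z=4) = 5/81
Total weight = 1/81 + 1/27 + 5/81 = 1/9
P(Z=2 | obs) = 1/81 / 1/9 = 1/9
P(Z=3 | obs) = 1/27 / 1/9 = 1/3
P(Z=4 | obs) = 5/81 / 1/9 = 5/9

P(Z=2) = 1/9, P(Z=3) = 1/3, P(Z=4) = 5/9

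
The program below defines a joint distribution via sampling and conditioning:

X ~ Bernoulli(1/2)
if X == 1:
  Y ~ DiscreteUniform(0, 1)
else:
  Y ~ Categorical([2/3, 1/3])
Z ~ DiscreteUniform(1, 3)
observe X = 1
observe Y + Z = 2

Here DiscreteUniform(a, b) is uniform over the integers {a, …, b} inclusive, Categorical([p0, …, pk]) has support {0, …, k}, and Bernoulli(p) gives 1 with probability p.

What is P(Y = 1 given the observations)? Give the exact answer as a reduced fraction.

P(Y = 1 | obs) = 1/2

Enumerate traces; 2 have nonzero weight after conditioning:
  (X=1, Y=0, Z=2) weight 1/12
  (X=1, Y=1, Z=1) weight 1/12
Group by Y:
  weight(Y=0) = 1/12
  weight(Y=1) = 1/12
Total weight = 1/12 + 1/12 = 1/6
P(Y=0 | obs) = 1/12 / 1/6 = 1/2
P(Y=1 | obs) = 1/12 / 1/6 = 1/2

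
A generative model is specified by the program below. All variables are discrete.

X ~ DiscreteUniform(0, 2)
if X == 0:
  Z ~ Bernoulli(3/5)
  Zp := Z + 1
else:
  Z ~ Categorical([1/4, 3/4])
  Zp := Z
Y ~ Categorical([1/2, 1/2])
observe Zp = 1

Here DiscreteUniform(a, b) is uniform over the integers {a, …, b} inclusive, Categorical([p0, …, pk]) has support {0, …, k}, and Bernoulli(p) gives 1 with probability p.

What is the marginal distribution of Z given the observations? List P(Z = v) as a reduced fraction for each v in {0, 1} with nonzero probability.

Enumerate traces; 6 have nonzero weight after conditioning:
  (X=0, Z=0, Y=0) weight 1/15
  (X=0, Z=0, Y=1) weight 1/15
  (X=1, Z=1, Y=0) weight 1/8
  (X=1, Z=1, Y=1) weight 1/8
  (X=2, Z=1, Y=0) weight 1/8
  (X=2, Z=1, Y=1) weight 1/8
Group by Z:
  weight(Z=0) = 2/15
  weight(Z=1) = 1/2
Total weight = 2/15 + 1/2 = 19/30
P(Z=0 | obs) = 2/15 / 19/30 = 4/19
P(Z=1 | obs) = 1/2 / 19/30 = 15/19

P(Z=0) = 4/19, P(Z=1) = 15/19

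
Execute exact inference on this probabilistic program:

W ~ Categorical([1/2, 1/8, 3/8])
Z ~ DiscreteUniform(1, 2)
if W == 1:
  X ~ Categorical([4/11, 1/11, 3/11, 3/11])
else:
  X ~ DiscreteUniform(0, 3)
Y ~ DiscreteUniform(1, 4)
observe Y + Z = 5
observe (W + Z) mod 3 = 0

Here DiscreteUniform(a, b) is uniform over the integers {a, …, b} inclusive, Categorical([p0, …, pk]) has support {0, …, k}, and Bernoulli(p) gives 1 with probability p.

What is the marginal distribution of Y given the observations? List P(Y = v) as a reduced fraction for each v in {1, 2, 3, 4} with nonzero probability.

P(Y=3) = 1/4, P(Y=4) = 3/4

Enumerate traces; 8 have nonzero weight after conditioning:
  (W=1, Z=2, X=0, Y=3) weight 1/176
  (W=1, Z=2, X=1, Y=3) weight 1/704
  (W=1, Z=2, X=2, Y=3) weight 3/704
  (W=1, Z=2, X=3, Y=3) weight 3/704
  (W=2, Z=1, X=0, Y=4) weight 3/256
  (W=2, Z=1, X=1, Y=4) weight 3/256
  (W=2, Z=1, X=2, Y=4) weight 3/256
  (W=2, Z=1, X=3, Y=4) weight 3/256
Group by Y:
  weight(Y=3) = 1/64
  weight(Y=4) = 3/64
Total weight = 1/64 + 3/64 = 1/16
P(Y=3 | obs) = 1/64 / 1/16 = 1/4
P(Y=4 | obs) = 3/64 / 1/16 = 3/4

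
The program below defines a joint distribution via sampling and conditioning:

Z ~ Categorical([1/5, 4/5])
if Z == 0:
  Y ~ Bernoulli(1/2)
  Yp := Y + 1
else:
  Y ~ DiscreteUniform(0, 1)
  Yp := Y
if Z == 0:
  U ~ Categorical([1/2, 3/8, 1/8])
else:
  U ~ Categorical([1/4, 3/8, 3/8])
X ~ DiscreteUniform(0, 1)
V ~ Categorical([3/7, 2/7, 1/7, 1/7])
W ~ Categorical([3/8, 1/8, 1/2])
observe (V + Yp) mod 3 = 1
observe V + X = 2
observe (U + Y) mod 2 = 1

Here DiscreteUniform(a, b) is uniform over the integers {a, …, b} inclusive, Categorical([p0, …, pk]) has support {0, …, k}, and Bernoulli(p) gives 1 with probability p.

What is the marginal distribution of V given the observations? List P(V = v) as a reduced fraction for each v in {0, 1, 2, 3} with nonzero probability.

P(V=1) = 24/29, P(V=2) = 5/29

Enumerate traces; 9 have nonzero weight after conditioning:
  (Z=0, Y=1, U=0, X=0, V=2, W=0) weight 3/2240
  (Z=0, Y=1, U=0, X=0, V=2, W=1) weight 1/2240
  (Z=0, Y=1, U=0, X=0, V=2, W=2) weight 1/560
  (Z=0, Y=1, U=2, X=0, V=2, W=0) weight 3/8960
  (Z=0, Y=1, U=2, X=0, V=2, W=1) weight 1/8960
  (Z=0, Y=1, U=2, X=0, V=2, W=2) weight 1/2240
  (Z=1, Y=0, U=1, X=1, V=1, W=0) weight 9/1120
  (Z=1, Y=0, U=1, X=1, V=1, W=1) weight 3/1120
  … 1 more
Group by V:
  weight(V=1) = 3/140
  weight(V=2) = 1/224
Total weight = 3/140 + 1/224 = 29/1120
P(V=1 | obs) = 3/140 / 29/1120 = 24/29
P(V=2 | obs) = 1/224 / 29/1120 = 5/29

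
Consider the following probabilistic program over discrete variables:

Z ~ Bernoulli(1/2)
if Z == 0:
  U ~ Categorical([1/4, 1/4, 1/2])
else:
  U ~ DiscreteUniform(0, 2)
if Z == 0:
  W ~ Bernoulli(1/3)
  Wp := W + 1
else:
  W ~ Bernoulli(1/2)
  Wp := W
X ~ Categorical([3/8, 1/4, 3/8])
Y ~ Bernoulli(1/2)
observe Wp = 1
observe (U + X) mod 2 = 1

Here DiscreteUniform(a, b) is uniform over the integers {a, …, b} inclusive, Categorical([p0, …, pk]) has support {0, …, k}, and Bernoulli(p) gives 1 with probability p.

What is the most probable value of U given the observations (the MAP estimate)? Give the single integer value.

Enumerate traces; 16 have nonzero weight after conditioning:
  (Z=0, U=0, W=0, X=1, Y=0) weight 1/96
  (Z=0, U=0, W=0, X=1, Y=1) weight 1/96
  (Z=0, U=1, W=0, X=0, Y=0) weight 1/64
  (Z=0, U=1, W=0, X=0, Y=1) weight 1/64
  (Z=0, U=1, W=0, X=2, Y=0) weight 1/64
  (Z=0, U=1, W=0, X=2, Y=1) weight 1/64
  (Z=0, U=2, W=0, X=1, Y=0) weight 1/48
  (Z=0, U=2, W=0, X=1, Y=1) weight 1/48
  … 8 more
Group by U:
  weight(U=0) = 1/24
  weight(U=1) = 1/8
  weight(U=2) = 1/16
Total weight = 1/24 + 1/8 + 1/16 = 11/48
P(U=0 | obs) = 1/24 / 11/48 = 2/11
P(U=1 | obs) = 1/8 / 11/48 = 6/11
P(U=2 | obs) = 1/16 / 11/48 = 3/11
argmax = 1

argmax_v P(U = v | obs) = 1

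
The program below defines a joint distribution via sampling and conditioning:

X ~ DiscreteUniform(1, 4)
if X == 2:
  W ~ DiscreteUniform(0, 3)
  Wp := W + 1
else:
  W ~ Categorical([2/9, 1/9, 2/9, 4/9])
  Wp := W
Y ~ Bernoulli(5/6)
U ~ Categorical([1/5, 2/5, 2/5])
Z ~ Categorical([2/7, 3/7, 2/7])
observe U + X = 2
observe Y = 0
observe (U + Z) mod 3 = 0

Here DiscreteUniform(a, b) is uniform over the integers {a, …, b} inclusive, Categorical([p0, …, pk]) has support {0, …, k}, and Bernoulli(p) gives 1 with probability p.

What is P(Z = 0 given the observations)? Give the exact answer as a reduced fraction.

Enumerate traces; 8 have nonzero weight after conditioning:
  (X=1, W=0, Y=0, U=1, Z=2) weight 1/945
  (X=1, W=1, Y=0, U=1, Z=2) weight 1/1890
  (X=1, W=2, Y=0, U=1, Z=2) weight 1/945
  (X=1, W=3, Y=0, U=1, Z=2) weight 2/945
  (X=2, W=0, Y=0, U=0, Z=0) weight 1/1680
  (X=2, W=1, Y=0, U=0, Z=0) weight 1/1680
  (X=2, W=2, Y=0, U=0, Z=0) weight 1/1680
  (X=2, W=3, Y=0, U=0, Z=0) weight 1/1680
Group by Z:
  weight(Z=0) = 1/420
  weight(Z=2) = 1/210
Total weight = 1/420 + 1/210 = 1/140
P(Z=0 | obs) = 1/420 / 1/140 = 1/3
P(Z=2 | obs) = 1/210 / 1/140 = 2/3

P(Z = 0 | obs) = 1/3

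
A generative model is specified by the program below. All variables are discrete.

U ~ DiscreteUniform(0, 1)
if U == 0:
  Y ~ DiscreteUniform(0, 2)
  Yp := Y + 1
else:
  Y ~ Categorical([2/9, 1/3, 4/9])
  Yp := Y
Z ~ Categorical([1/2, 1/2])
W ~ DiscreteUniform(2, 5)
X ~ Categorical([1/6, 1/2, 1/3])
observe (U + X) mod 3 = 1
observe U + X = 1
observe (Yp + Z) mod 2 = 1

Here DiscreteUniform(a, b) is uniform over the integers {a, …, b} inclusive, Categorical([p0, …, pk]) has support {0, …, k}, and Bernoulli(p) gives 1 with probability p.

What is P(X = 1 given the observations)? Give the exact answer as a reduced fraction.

P(X = 1 | obs) = 3/4

Enumerate traces; 24 have nonzero weight after conditioning:
  (U=0, Y=0, Z=0, W=2, X=1) weight 1/96
  (U=0, Y=0, Z=0, W=3, X=1) weight 1/96
  (U=0, Y=0, Z=0, W=4, X=1) weight 1/96
  (U=0, Y=0, Z=0, W=5, X=1) weight 1/96
  (U=0, Y=1, Z=1, W=2, X=1) weight 1/96
  (U=0, Y=1, Z=1, W=3, X=1) weight 1/96
  (U=0, Y=1, Z=1, W=4, X=1) weight 1/96
  (U=0, Y=1, Z=1, W=5, X=1) weight 1/96
  (U=1, Y=0, Z=1, W=2, X=0) weight 1/432
  … 15 more
Group by X:
  weight(X=0) = 1/24
  weight(X=1) = 1/8
Total weight = 1/24 + 1/8 = 1/6
P(X=0 | obs) = 1/24 / 1/6 = 1/4
P(X=1 | obs) = 1/8 / 1/6 = 3/4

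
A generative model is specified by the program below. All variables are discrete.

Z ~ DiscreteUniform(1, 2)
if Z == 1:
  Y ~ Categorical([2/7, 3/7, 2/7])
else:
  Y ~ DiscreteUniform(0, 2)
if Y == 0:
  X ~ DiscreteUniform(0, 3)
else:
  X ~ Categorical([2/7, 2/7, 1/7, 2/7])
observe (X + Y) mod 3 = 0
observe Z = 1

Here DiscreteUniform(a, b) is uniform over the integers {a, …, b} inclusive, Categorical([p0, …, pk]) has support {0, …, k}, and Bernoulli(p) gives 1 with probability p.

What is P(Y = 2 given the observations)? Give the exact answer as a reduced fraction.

Enumerate traces; 4 have nonzero weight after conditioning:
  (Z=1, Y=0, X=0) weight 1/28
  (Z=1, Y=0, X=3) weight 1/28
  (Z=1, Y=1, X=2) weight 3/98
  (Z=1, Y=2, X=1) weight 2/49
Group by Y:
  weight(Y=0) = 1/14
  weight(Y=1) = 3/98
  weight(Y=2) = 2/49
Total weight = 1/14 + 3/98 + 2/49 = 1/7
P(Y=0 | obs) = 1/14 / 1/7 = 1/2
P(Y=1 | obs) = 3/98 / 1/7 = 3/14
P(Y=2 | obs) = 2/49 / 1/7 = 2/7

P(Y = 2 | obs) = 2/7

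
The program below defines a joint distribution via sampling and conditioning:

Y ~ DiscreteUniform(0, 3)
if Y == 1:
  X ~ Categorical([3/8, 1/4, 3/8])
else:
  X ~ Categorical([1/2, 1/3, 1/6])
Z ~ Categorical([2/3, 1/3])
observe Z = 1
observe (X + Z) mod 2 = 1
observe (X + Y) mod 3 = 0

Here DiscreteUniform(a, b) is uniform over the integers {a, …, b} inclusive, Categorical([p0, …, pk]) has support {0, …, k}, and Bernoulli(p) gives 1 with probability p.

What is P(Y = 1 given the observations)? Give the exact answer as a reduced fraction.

Enumerate traces; 3 have nonzero weight after conditioning:
  (Y=0, X=0, Z=1) weight 1/24
  (Y=1, X=2, Z=1) weight 1/32
  (Y=3, X=0, Z=1) weight 1/24
Group by Y:
  weight(Y=0) = 1/24
  weight(Y=1) = 1/32
  weight(Y=3) = 1/24
Total weight = 1/24 + 1/32 + 1/24 = 11/96
P(Y=0 | obs) = 1/24 / 11/96 = 4/11
P(Y=1 | obs) = 1/32 / 11/96 = 3/11
P(Y=3 | obs) = 1/24 / 11/96 = 4/11

P(Y = 1 | obs) = 3/11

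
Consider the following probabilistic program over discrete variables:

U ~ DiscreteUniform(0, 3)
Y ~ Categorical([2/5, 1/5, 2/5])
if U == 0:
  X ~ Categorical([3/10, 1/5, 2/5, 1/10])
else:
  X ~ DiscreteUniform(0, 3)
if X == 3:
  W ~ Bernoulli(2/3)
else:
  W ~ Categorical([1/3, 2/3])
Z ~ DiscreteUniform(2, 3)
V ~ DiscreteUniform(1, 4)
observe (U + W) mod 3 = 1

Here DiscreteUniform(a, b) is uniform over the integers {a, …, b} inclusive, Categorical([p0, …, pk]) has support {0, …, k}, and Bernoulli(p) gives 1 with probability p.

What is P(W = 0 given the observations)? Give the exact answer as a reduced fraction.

Enumerate traces; 288 have nonzero weight after conditioning:
  (U=0, Y=0, X=0, W=1, Z=2, V=1) weight 1/400
  (U=0, Y=0, X=0, W=1, Z=2, V=2) weight 1/400
  (U=0, Y=0, X=0, W=1, Z=2, V=3) weight 1/400
  (U=0, Y=0, X=0, W=1, Z=2, V=4) weight 1/400
  (U=0, Y=0, X=0, W=1, Z=3, V=1) weight 1/400
  (U=0, Y=0, X=0, W=1, Z=3, V=2) weight 1/400
  (U=0, Y=0, X=0, W=1, Z=3, V=3) weight 1/400
  (U=0, Y=0, X=0, W=1, Z=3, V=4) weight 1/400
  (U=1, Y=0, X=0, W=0, Z=2, V=1) weight 1/960
  … 279 more
Group by W:
  weight(W=0) = 1/12
  weight(W=1) = 1/3
Total weight = 1/12 + 1/3 = 5/12
P(W=0 | obs) = 1/12 / 5/12 = 1/5
P(W=1 | obs) = 1/3 / 5/12 = 4/5

P(W = 0 | obs) = 1/5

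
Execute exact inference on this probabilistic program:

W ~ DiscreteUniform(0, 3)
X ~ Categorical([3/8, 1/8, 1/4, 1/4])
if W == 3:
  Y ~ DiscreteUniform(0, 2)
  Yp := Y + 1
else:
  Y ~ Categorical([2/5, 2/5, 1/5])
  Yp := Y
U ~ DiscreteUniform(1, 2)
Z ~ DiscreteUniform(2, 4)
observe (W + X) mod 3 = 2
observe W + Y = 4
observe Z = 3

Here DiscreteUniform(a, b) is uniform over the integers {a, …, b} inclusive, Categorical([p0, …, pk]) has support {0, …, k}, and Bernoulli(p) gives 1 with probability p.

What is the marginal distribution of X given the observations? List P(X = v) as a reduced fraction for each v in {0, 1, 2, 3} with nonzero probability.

P(X=0) = 9/25, P(X=2) = 2/5, P(X=3) = 6/25

Enumerate traces; 6 have nonzero weight after conditioning:
  (W=2, X=0, Y=2, U=1, Z=3) weight 1/320
  (W=2, X=0, Y=2, U=2, Z=3) weight 1/320
  (W=2, X=3, Y=2, U=1, Z=3) weight 1/480
  (W=2, X=3, Y=2, U=2, Z=3) weight 1/480
  (W=3, X=2, Y=1, U=1, Z=3) weight 1/288
  (W=3, X=2, Y=1, U=2, Z=3) weight 1/288
Group by X:
  weight(X=0) = 1/160
  weight(X=2) = 1/144
  weight(X=3) = 1/240
Total weight = 1/160 + 1/144 + 1/240 = 5/288
P(X=0 | obs) = 1/160 / 5/288 = 9/25
P(X=2 | obs) = 1/144 / 5/288 = 2/5
P(X=3 | obs) = 1/240 / 5/288 = 6/25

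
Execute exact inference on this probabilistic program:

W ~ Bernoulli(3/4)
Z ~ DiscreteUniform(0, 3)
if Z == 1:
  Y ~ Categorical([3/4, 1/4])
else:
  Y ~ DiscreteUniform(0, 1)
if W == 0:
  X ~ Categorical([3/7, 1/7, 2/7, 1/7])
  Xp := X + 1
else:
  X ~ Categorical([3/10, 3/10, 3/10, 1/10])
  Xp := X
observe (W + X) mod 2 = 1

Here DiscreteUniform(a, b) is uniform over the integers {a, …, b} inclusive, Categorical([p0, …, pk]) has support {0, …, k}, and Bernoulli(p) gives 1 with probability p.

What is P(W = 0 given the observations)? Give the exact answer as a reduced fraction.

Enumerate traces; 32 have nonzero weight after conditioning:
  (W=0, Z=0, Y=0, X=1) weight 1/224
  (W=0, Z=0, Y=0, X=3) weight 1/224
  (W=0, Z=0, Y=1, X=1) weight 1/224
  (W=0, Z=0, Y=1, X=3) weight 1/224
  (W=0, Z=1, Y=0, X=1) weight 3/448
  (W=0, Z=1, Y=0, X=3) weight 3/448
  (W=0, Z=1, Y=1, X=1) weight 1/448
  (W=0, Z=1, Y=1, X=3) weight 1/448
  (W=1, Z=0, Y=0, X=0) weight 9/320
  … 23 more
Group by W:
  weight(W=0) = 1/14
  weight(W=1) = 9/20
Total weight = 1/14 + 9/20 = 73/140
P(W=0 | obs) = 1/14 / 73/140 = 10/73
P(W=1 | obs) = 9/20 / 73/140 = 63/73

P(W = 0 | obs) = 10/73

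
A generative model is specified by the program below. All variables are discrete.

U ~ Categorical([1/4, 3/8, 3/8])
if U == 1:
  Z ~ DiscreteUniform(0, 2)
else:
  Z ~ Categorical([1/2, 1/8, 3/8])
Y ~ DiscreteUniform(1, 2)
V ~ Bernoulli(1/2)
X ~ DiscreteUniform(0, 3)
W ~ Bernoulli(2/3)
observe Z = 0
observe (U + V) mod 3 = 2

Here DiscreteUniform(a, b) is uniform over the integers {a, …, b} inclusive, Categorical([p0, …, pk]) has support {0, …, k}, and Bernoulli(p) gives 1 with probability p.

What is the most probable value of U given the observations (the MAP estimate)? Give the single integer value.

Enumerate traces; 32 have nonzero weight after conditioning:
  (U=1, Z=0, Y=1, V=1, X=0, W=0) weight 1/384
  (U=1, Z=0, Y=1, V=1, X=0, W=1) weight 1/192
  (U=1, Z=0, Y=1, V=1, X=1, W=0) weight 1/384
  (U=1, Z=0, Y=1, V=1, X=1, W=1) weight 1/192
  (U=1, Z=0, Y=1, V=1, X=2, W=0) weight 1/384
  (U=1, Z=0, Y=1, V=1, X=2, W=1) weight 1/192
  (U=1, Z=0, Y=1, V=1, X=3, W=0) weight 1/384
  (U=1, Z=0, Y=1, V=1, X=3, W=1) weight 1/192
  (U=2, Z=0, Y=1, V=0, X=0, W=0) weight 1/256
  … 23 more
Group by U:
  weight(U=1) = 1/16
  weight(U=2) = 3/32
Total weight = 1/16 + 3/32 = 5/32
P(U=1 | obs) = 1/16 / 5/32 = 2/5
P(U=2 | obs) = 3/32 / 5/32 = 3/5
argmax = 2

argmax_v P(U = v | obs) = 2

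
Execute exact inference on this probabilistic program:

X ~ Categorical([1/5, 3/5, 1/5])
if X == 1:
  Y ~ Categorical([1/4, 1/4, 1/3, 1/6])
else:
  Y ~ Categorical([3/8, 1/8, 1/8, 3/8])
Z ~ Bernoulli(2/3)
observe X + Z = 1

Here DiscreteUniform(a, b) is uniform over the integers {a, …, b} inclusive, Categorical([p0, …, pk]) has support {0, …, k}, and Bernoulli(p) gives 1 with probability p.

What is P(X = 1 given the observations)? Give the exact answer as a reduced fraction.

P(X = 1 | obs) = 3/5

Enumerate traces; 8 have nonzero weight after conditioning:
  (X=0, Y=0, Z=1) weight 1/20
  (X=0, Y=1, Z=1) weight 1/60
  (X=0, Y=2, Z=1) weight 1/60
  (X=0, Y=3, Z=1) weight 1/20
  (X=1, Y=0, Z=0) weight 1/20
  (X=1, Y=1, Z=0) weight 1/20
  (X=1, Y=2, Z=0) weight 1/15
  (X=1, Y=3, Z=0) weight 1/30
Group by X:
  weight(X=0) = 2/15
  weight(X=1) = 1/5
Total weight = 2/15 + 1/5 = 1/3
P(X=0 | obs) = 2/15 / 1/3 = 2/5
P(X=1 | obs) = 1/5 / 1/3 = 3/5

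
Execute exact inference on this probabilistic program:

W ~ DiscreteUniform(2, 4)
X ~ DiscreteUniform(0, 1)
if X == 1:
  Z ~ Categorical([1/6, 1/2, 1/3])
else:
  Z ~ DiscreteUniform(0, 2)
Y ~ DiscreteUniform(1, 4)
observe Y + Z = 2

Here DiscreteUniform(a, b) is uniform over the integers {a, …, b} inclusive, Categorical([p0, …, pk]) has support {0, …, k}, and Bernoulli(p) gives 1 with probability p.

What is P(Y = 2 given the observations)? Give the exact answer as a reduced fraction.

P(Y = 2 | obs) = 3/8

Enumerate traces; 12 have nonzero weight after conditioning:
  (W=2, X=0, Z=0, Y=2) weight 1/72
  (W=2, X=0, Z=1, Y=1) weight 1/72
  (W=2, X=1, Z=0, Y=2) weight 1/144
  (W=2, X=1, Z=1, Y=1) weight 1/48
  (W=3, X=0, Z=0, Y=2) weight 1/72
  (W=3, X=0, Z=1, Y=1) weight 1/72
  (W=3, X=1, Z=0, Y=2) weight 1/144
  (W=3, X=1, Z=1, Y=1) weight 1/48
  … 4 more
Group by Y:
  weight(Y=1) = 5/48
  weight(Y=2) = 1/16
Total weight = 5/48 + 1/16 = 1/6
P(Y=1 | obs) = 5/48 / 1/6 = 5/8
P(Y=2 | obs) = 1/16 / 1/6 = 3/8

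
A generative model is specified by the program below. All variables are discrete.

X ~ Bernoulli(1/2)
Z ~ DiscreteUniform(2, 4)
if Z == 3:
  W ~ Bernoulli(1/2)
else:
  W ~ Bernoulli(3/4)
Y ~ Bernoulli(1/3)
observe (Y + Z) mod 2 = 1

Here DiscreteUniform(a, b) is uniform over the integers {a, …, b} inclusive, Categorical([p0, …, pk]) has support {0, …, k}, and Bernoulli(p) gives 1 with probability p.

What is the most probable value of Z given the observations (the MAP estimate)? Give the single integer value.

argmax_v P(Z = v | obs) = 3

Enumerate traces; 12 have nonzero weight after conditioning:
  (X=0, Z=2, W=0, Y=1) weight 1/72
  (X=0, Z=2, W=1, Y=1) weight 1/24
  (X=0, Z=3, W=0, Y=0) weight 1/18
  (X=0, Z=3, W=1, Y=0) weight 1/18
  (X=0, Z=4, W=0, Y=1) weight 1/72
  (X=0, Z=4, W=1, Y=1) weight 1/24
  (X=1, Z=2, W=0, Y=1) weight 1/72
  (X=1, Z=2, W=1, Y=1) weight 1/24
  … 4 more
Group by Z:
  weight(Z=2) = 1/9
  weight(Z=3) = 2/9
  weight(Z=4) = 1/9
Total weight = 1/9 + 2/9 + 1/9 = 4/9
P(Z=2 | obs) = 1/9 / 4/9 = 1/4
P(Z=3 | obs) = 2/9 / 4/9 = 1/2
P(Z=4 | obs) = 1/9 / 4/9 = 1/4
argmax = 3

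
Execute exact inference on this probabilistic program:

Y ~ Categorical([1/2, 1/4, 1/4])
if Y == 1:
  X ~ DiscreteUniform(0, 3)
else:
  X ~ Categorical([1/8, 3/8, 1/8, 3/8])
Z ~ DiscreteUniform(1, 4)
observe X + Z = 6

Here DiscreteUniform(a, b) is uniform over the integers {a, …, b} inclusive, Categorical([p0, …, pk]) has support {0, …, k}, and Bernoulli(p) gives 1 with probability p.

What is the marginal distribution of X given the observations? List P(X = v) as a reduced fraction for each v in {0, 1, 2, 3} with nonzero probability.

Enumerate traces; 6 have nonzero weight after conditioning:
  (Y=0, X=2, Z=4) weight 1/64
  (Y=0, X=3, Z=3) weight 3/64
  (Y=1, X=2, Z=4) weight 1/64
  (Y=1, X=3, Z=3) weight 1/64
  (Y=2, X=2, Z=4) weight 1/128
  (Y=2, X=3, Z=3) weight 3/128
Group by X:
  weight(X=2) = 5/128
  weight(X=3) = 11/128
Total weight = 5/128 + 11/128 = 1/8
P(X=2 | obs) = 5/128 / 1/8 = 5/16
P(X=3 | obs) = 11/128 / 1/8 = 11/16

P(X=2) = 5/16, P(X=3) = 11/16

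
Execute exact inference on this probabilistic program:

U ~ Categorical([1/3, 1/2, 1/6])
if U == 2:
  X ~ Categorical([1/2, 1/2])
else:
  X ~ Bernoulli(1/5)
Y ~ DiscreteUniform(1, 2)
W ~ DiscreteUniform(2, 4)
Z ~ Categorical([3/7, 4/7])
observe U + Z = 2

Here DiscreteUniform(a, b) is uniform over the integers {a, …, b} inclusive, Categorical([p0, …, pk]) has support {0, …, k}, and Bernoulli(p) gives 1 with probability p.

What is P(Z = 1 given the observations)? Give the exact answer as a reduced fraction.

P(Z = 1 | obs) = 4/5

Enumerate traces; 24 have nonzero weight after conditioning:
  (U=1, X=0, Y=1, W=2, Z=1) weight 4/105
  (U=1, X=0, Y=1, W=3, Z=1) weight 4/105
  (U=1, X=0, Y=1, W=4, Z=1) weight 4/105
  (U=1, X=0, Y=2, W=2, Z=1) weight 4/105
  (U=1, X=0, Y=2, W=3, Z=1) weight 4/105
  (U=1, X=0, Y=2, W=4, Z=1) weight 4/105
  (U=1, X=1, Y=1, W=2, Z=1) weight 1/105
  (U=1, X=1, Y=1, W=3, Z=1) weight 1/105
  (U=2, X=0, Y=1, W=2, Z=0) weight 1/168
  … 15 more
Group by Z:
  weight(Z=0) = 1/14
  weight(Z=1) = 2/7
Total weight = 1/14 + 2/7 = 5/14
P(Z=0 | obs) = 1/14 / 5/14 = 1/5
P(Z=1 | obs) = 2/7 / 5/14 = 4/5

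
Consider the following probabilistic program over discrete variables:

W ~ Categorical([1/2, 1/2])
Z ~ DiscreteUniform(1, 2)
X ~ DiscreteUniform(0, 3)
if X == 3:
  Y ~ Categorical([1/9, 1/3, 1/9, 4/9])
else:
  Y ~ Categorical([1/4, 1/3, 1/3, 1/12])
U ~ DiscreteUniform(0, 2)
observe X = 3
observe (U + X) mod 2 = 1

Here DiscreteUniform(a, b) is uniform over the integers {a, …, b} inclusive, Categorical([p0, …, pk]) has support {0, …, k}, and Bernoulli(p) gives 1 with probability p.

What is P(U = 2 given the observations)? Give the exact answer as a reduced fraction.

P(U = 2 | obs) = 1/2

Enumerate traces; 32 have nonzero weight after conditioning:
  (W=0, Z=1, X=3, Y=0, U=0) weight 1/432
  (W=0, Z=1, X=3, Y=0, U=2) weight 1/432
  (W=0, Z=1, X=3, Y=1, U=0) weight 1/144
  (W=0, Z=1, X=3, Y=1, U=2) weight 1/144
  (W=0, Z=1, X=3, Y=2, U=0) weight 1/432
  (W=0, Z=1, X=3, Y=2, U=2) weight 1/432
  (W=0, Z=1, X=3, Y=3, U=0) weight 1/108
  (W=0, Z=1, X=3, Y=3, U=2) weight 1/108
  … 24 more
Group by U:
  weight(U=0) = 1/12
  weight(U=2) = 1/12
Total weight = 1/12 + 1/12 = 1/6
P(U=0 | obs) = 1/12 / 1/6 = 1/2
P(U=2 | obs) = 1/12 / 1/6 = 1/2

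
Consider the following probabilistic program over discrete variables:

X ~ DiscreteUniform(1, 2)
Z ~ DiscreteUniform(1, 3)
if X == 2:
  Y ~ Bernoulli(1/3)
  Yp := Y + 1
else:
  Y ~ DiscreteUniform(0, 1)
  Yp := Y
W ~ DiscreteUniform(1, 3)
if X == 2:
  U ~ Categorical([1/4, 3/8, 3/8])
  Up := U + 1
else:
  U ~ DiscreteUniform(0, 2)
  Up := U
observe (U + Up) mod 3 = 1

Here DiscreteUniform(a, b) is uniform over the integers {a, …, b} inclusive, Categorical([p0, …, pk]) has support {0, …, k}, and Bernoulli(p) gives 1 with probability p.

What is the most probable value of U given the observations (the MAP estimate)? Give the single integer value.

argmax_v P(U = v | obs) = 2

Enumerate traces; 36 have nonzero weight after conditioning:
  (X=1, Z=1, Y=0, W=1, U=2) weight 1/108
  (X=1, Z=1, Y=0, W=2, U=2) weight 1/108
  (X=1, Z=1, Y=0, W=3, U=2) weight 1/108
  (X=1, Z=1, Y=1, W=1, U=2) weight 1/108
  (X=1, Z=1, Y=1, W=2, U=2) weight 1/108
  (X=1, Z=1, Y=1, W=3, U=2) weight 1/108
  (X=1, Z=2, Y=0, W=1, U=2) weight 1/108
  (X=1, Z=2, Y=0, W=2, U=2) weight 1/108
  (X=2, Z=1, Y=0, W=1, U=0) weight 1/108
  … 27 more
Group by U:
  weight(U=0) = 1/8
  weight(U=2) = 1/6
Total weight = 1/8 + 1/6 = 7/24
P(U=0 | obs) = 1/8 / 7/24 = 3/7
P(U=2 | obs) = 1/6 / 7/24 = 4/7
argmax = 2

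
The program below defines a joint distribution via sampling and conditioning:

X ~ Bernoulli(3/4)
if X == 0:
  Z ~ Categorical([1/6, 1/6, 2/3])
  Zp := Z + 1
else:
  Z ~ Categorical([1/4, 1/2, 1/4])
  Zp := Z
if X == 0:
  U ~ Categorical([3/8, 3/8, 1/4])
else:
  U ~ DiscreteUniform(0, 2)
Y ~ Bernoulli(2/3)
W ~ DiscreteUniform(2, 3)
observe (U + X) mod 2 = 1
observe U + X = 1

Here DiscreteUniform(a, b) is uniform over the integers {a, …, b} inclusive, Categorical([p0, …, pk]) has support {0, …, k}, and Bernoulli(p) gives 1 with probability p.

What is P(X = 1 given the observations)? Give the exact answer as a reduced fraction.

P(X = 1 | obs) = 8/11

Enumerate traces; 24 have nonzero weight after conditioning:
  (X=0, Z=0, U=1, Y=0, W=2) weight 1/384
  (X=0, Z=0, U=1, Y=0, W=3) weight 1/384
  (X=0, Z=0, U=1, Y=1, W=2) weight 1/192
  (X=0, Z=0, U=1, Y=1, W=3) weight 1/192
  (X=0, Z=1, U=1, Y=0, W=2) weight 1/384
  (X=0, Z=1, U=1, Y=0, W=3) weight 1/384
  (X=0, Z=1, U=1, Y=1, W=2) weight 1/192
  (X=0, Z=1, U=1, Y=1, W=3) weight 1/192
  (X=1, Z=0, U=0, Y=0, W=2) weight 1/96
  … 15 more
Group by X:
  weight(X=0) = 3/32
  weight(X=1) = 1/4
Total weight = 3/32 + 1/4 = 11/32
P(X=0 | obs) = 3/32 / 11/32 = 3/11
P(X=1 | obs) = 1/4 / 11/32 = 8/11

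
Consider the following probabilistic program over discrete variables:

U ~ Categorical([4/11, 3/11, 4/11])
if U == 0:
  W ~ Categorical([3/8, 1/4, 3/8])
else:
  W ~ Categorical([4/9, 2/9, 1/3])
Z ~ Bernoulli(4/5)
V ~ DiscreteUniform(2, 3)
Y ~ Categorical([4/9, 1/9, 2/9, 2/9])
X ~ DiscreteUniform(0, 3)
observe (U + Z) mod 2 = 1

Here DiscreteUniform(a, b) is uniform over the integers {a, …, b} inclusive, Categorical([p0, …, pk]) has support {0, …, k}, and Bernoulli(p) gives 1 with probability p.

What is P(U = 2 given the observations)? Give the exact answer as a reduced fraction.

P(U = 2 | obs) = 16/35

Enumerate traces; 288 have nonzero weight after conditioning:
  (U=0, W=0, Z=1, V=2, Y=0, X=0) weight 1/165
  (U=0, W=0, Z=1, V=2, Y=0, X=1) weight 1/165
  (U=0, W=0, Z=1, V=2, Y=0, X=2) weight 1/165
  (U=0, W=0, Z=1, V=2, Y=0, X=3) weight 1/165
  (U=0, W=0, Z=1, V=2, Y=1, X=0) weight 1/660
  (U=0, W=0, Z=1, V=2, Y=1, X=1) weight 1/660
  (U=0, W=0, Z=1, V=2, Y=1, X=2) weight 1/660
  (U=0, W=0, Z=1, V=2, Y=1, X=3) weight 1/660
  (U=1, W=0, Z=0, V=2, Y=0, X=0) weight 2/1485
  (U=2, W=0, Z=1, V=2, Y=0, X=0) weight 32/4455
  … 278 more
Group by U:
  weight(U=0) = 16/55
  weight(U=1) = 3/55
  weight(U=2) = 16/55
Total weight = 16/55 + 3/55 + 16/55 = 7/11
P(U=0 | obs) = 16/55 / 7/11 = 16/35
P(U=1 | obs) = 3/55 / 7/11 = 3/35
P(U=2 | obs) = 16/55 / 7/11 = 16/35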